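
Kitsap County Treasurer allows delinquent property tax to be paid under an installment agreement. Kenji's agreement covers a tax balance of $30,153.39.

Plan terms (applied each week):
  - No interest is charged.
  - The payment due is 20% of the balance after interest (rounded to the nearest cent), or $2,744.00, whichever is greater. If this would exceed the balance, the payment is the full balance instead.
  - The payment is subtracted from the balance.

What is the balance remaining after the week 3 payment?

$15,438.54

Week 1: opening $30,153.39; payment $6,030.68; balance $24,122.71
Week 2: opening $24,122.71; payment $4,824.54; balance $19,298.17
Week 3: opening $19,298.17; payment $3,859.63; balance $15,438.54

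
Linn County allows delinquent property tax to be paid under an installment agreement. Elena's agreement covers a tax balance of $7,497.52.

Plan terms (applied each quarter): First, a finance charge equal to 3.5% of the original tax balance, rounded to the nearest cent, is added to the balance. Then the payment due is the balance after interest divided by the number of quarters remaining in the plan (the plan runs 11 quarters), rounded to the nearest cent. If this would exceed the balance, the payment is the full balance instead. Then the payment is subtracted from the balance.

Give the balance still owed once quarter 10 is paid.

$1,211.63

Quarter 1: opening $7,497.52; interest $262.41 → $7,759.93; payment $705.45; balance $7,054.48
Quarter 2: opening $7,054.48; interest $262.41 → $7,316.89; payment $731.69; balance $6,585.20
Quarter 3: opening $6,585.20; interest $262.41 → $6,847.61; payment $760.85; balance $6,086.76
Quarter 4: opening $6,086.76; interest $262.41 → $6,349.17; payment $793.65; balance $5,555.52
Quarter 5: opening $5,555.52; interest $262.41 → $5,817.93; payment $831.13; balance $4,986.80
Quarter 6: opening $4,986.80; interest $262.41 → $5,249.21; payment $874.87; balance $4,374.34
Quarter 7: opening $4,374.34; interest $262.41 → $4,636.75; payment $927.35; balance $3,709.40
Quarter 8: opening $3,709.40; interest $262.41 → $3,971.81; payment $992.95; balance $2,978.86
Quarter 9: opening $2,978.86; interest $262.41 → $3,241.27; payment $1,080.42; balance $2,160.85
Quarter 10: opening $2,160.85; interest $262.41 → $2,423.26; payment $1,211.63; balance $1,211.63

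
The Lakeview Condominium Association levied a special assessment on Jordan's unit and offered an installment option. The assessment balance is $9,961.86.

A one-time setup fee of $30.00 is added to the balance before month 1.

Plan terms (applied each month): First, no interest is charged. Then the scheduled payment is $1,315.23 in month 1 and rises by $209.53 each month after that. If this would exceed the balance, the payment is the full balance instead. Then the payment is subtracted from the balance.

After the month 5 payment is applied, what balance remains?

$1,320.41

Month 1: opening $9,991.86; payment $1,315.23; balance $8,676.63
Month 2: opening $8,676.63; payment $1,524.76; balance $7,151.87
Month 3: opening $7,151.87; payment $1,734.29; balance $5,417.58
Month 4: opening $5,417.58; payment $1,943.82; balance $3,473.76
Month 5: opening $3,473.76; payment $2,153.35; balance $1,320.41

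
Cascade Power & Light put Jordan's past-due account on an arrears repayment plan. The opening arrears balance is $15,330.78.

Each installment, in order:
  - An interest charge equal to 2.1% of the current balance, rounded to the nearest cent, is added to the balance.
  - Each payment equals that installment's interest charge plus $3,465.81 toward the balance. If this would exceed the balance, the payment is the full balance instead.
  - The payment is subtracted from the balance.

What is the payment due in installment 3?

# | Opening | Interest | Payment | End bal
1 | $15,330.78 | $321.95 | $3,787.76 | $11,864.97
2 | $11,864.97 | $249.16 | $3,714.97 | $8,399.16
3 | $8,399.16 | $176.38 | $3,642.19 | $4,933.35

$3,642.19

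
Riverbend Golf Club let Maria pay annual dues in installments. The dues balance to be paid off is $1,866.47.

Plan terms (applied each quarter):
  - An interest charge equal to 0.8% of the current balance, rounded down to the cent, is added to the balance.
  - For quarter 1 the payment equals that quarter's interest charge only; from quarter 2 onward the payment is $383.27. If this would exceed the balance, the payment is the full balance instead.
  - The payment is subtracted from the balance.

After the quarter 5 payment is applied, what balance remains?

Quarter 1: opening $1,866.47; interest $14.93 → $1,881.40; payment $14.93; balance $1,866.47
Quarter 2: opening $1,866.47; interest $14.93 → $1,881.40; payment $383.27; balance $1,498.13
Quarter 3: opening $1,498.13; interest $11.98 → $1,510.11; payment $383.27; balance $1,126.84
Quarter 4: opening $1,126.84; interest $9.01 → $1,135.85; payment $383.27; balance $752.58
Quarter 5: opening $752.58; interest $6.02 → $758.60; payment $383.27; balance $375.33

$375.33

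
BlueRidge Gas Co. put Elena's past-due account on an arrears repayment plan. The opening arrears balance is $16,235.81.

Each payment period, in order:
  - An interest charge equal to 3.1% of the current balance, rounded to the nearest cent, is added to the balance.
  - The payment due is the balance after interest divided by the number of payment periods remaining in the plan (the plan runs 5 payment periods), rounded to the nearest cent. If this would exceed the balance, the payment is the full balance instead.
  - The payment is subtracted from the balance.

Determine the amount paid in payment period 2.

# | Opening | Interest | Payment | End bal
1 | $16,235.81 | $503.31 | $3,347.82 | $13,391.30
2 | $13,391.30 | $415.13 | $3,451.61 | $10,354.82

$3,451.61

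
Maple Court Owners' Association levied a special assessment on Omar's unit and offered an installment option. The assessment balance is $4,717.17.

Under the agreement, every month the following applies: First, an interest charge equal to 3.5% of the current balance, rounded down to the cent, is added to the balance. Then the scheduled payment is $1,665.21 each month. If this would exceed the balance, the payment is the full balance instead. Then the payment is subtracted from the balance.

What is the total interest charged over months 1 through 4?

$337.95

Month 1: $4,717.17 +$165.10 interest = $4,882.27; pay $1,665.21 → $3,217.06
Month 2: $3,217.06 +$112.59 interest = $3,329.65; pay $1,665.21 → $1,664.44
Month 3: $1,664.44 +$58.25 interest = $1,722.69; pay $1,665.21 → $57.48
Month 4: $57.48 +$2.01 interest = $59.49; pay $59.49 → $0.00
Total interest: $165.10 + $112.59 + $58.25 + $2.01 = $337.95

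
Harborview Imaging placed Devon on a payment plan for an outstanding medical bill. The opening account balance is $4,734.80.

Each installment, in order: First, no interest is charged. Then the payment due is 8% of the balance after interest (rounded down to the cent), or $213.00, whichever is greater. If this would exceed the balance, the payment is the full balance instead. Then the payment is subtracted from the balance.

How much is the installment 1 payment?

Installment 1: $4,734.80 − $378.78 → $4,356.02

$378.78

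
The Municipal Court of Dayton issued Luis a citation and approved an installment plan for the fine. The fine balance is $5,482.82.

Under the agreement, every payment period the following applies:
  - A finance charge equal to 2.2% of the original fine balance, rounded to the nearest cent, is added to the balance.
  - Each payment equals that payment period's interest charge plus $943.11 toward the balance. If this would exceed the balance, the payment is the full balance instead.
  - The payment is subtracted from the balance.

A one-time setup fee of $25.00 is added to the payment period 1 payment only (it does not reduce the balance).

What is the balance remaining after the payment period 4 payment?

$1,710.38

Payment period 1: opening $5,482.82; interest $120.62 → $5,603.44; payment $1,063.73 (+ $25.00 fee); balance $4,539.71
Payment period 2: opening $4,539.71; interest $120.62 → $4,660.33; payment $1,063.73; balance $3,596.60
Payment period 3: opening $3,596.60; interest $120.62 → $3,717.22; payment $1,063.73; balance $2,653.49
Payment period 4: opening $2,653.49; interest $120.62 → $2,774.11; payment $1,063.73; balance $1,710.38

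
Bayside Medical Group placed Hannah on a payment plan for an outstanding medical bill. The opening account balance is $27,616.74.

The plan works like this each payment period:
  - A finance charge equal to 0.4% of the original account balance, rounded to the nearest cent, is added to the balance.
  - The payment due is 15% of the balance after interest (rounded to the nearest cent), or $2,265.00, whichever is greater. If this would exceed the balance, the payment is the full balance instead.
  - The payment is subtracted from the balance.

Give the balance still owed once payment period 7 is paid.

Payment period 1: opening $27,616.74; interest $110.47 → $27,727.21; payment $4,159.08; balance $23,568.13
Payment period 2: opening $23,568.13; interest $110.47 → $23,678.60; payment $3,551.79; balance $20,126.81
Payment period 3: opening $20,126.81; interest $110.47 → $20,237.28; payment $3,035.59; balance $17,201.69
Payment period 4: opening $17,201.69; interest $110.47 → $17,312.16; payment $2,596.82; balance $14,715.34
Payment period 5: opening $14,715.34; interest $110.47 → $14,825.81; payment $2,265.00; balance $12,560.81
Payment period 6: opening $12,560.81; interest $110.47 → $12,671.28; payment $2,265.00; balance $10,406.28
Payment period 7: opening $10,406.28; interest $110.47 → $10,516.75; payment $2,265.00; balance $8,251.75

$8,251.75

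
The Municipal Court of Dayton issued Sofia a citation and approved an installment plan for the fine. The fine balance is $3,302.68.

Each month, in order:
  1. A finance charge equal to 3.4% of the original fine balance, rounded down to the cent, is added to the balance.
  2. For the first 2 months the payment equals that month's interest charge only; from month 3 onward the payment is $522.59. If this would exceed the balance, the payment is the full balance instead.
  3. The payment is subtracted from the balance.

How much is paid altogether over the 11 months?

$4,537.87

Month 1: opening $3,302.68; interest $112.29 → $3,414.97; payment $112.29; balance $3,302.68
Month 2: opening $3,302.68; interest $112.29 → $3,414.97; payment $112.29; balance $3,302.68
Month 3: opening $3,302.68; interest $112.29 → $3,414.97; payment $522.59; balance $2,892.38
Month 4: opening $2,892.38; interest $112.29 → $3,004.67; payment $522.59; balance $2,482.08
Month 5: opening $2,482.08; interest $112.29 → $2,594.37; payment $522.59; balance $2,071.78
Month 6: opening $2,071.78; interest $112.29 → $2,184.07; payment $522.59; balance $1,661.48
Month 7: opening $1,661.48; interest $112.29 → $1,773.77; payment $522.59; balance $1,251.18
Month 8: opening $1,251.18; interest $112.29 → $1,363.47; payment $522.59; balance $840.88
Month 9: opening $840.88; interest $112.29 → $953.17; payment $522.59; balance $430.58
Month 10: opening $430.58; interest $112.29 → $542.87; payment $522.59; balance $20.28
Month 11: opening $20.28; interest $112.29 → $132.57; payment $132.57; balance $0.00
Total paid: $4,537.87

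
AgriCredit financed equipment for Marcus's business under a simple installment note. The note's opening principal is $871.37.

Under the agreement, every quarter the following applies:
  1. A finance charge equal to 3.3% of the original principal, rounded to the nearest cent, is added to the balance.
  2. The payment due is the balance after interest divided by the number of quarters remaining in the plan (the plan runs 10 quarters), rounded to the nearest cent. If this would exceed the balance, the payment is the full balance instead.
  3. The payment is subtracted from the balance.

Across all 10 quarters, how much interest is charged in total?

$287.60

Quarter 1: $871.37 +$28.76 interest = $900.13; pay $90.01 → $810.12
Quarter 2: $810.12 +$28.76 interest = $838.88; pay $93.21 → $745.67
Quarter 3: $745.67 +$28.76 interest = $774.43; pay $96.80 → $677.63
Quarter 4: $677.63 +$28.76 interest = $706.39; pay $100.91 → $605.48
Quarter 5: $605.48 +$28.76 interest = $634.24; pay $105.71 → $528.53
Quarter 6: $528.53 +$28.76 interest = $557.29; pay $111.46 → $445.83
Quarter 7: $445.83 +$28.76 interest = $474.59; pay $118.65 → $355.94
Quarter 8: $355.94 +$28.76 interest = $384.70; pay $128.23 → $256.47
Quarter 9: $256.47 +$28.76 interest = $285.23; pay $142.62 → $142.61
Quarter 10: $142.61 +$28.76 interest = $171.37; pay $171.37 → $0.00
Total interest: $28.76 + $28.76 + $28.76 + $28.76 + $28.76 + $28.76 + $28.76 + $28.76 + $28.76 + $28.76 = $287.60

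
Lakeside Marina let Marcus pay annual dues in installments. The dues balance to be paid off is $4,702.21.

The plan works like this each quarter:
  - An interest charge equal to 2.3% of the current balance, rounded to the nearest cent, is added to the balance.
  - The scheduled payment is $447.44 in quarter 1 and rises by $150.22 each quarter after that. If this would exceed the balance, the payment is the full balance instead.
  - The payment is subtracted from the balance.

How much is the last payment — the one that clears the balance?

Quarter 1: opening $4,702.21; interest $108.15 → $4,810.36; payment $447.44; balance $4,362.92
Quarter 2: opening $4,362.92; interest $100.35 → $4,463.27; payment $597.66; balance $3,865.61
Quarter 3: opening $3,865.61; interest $88.91 → $3,954.52; payment $747.88; balance $3,206.64
Quarter 4: opening $3,206.64; interest $73.75 → $3,280.39; payment $898.10; balance $2,382.29
Quarter 5: opening $2,382.29; interest $54.79 → $2,437.08; payment $1,048.32; balance $1,388.76
Quarter 6: opening $1,388.76; interest $31.94 → $1,420.70; payment $1,198.54; balance $222.16
Quarter 7: opening $222.16; interest $5.11 → $227.27; payment $227.27; balance $0.00

$227.27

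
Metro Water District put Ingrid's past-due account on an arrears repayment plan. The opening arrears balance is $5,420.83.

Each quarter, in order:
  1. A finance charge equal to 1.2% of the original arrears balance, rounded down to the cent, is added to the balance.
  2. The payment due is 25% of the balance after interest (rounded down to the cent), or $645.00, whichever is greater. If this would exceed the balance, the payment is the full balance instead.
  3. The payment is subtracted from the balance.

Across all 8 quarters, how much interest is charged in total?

# | Opening | Interest | Payment | End bal
1 | $5,420.83 | $65.04 | $1,371.46 | $4,114.41
2 | $4,114.41 | $65.04 | $1,044.86 | $3,134.59
3 | $3,134.59 | $65.04 | $799.90 | $2,399.73
4 | $2,399.73 | $65.04 | $645.00 | $1,819.77
5 | $1,819.77 | $65.04 | $645.00 | $1,239.81
6 | $1,239.81 | $65.04 | $645.00 | $659.85
7 | $659.85 | $65.04 | $645.00 | $79.89
8 | $79.89 | $65.04 | $144.93 | $0.00
Total interest: $65.04 + $65.04 + $65.04 + $65.04 + $65.04 + $65.04 + $65.04 + $65.04 = $520.32

$520.32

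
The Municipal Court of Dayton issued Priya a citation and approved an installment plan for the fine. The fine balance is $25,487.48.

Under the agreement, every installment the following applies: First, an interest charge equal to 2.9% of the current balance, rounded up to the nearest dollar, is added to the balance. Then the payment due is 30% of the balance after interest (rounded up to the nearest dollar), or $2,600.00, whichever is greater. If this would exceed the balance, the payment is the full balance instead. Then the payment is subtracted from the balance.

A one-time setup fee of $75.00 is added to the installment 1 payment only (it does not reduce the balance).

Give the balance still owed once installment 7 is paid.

$0.00

Installment 1: $25,487.48 +$740.00 interest = $26,227.48; pay $7,869.00 (+ $75.00 fee) → $18,358.48
Installment 2: $18,358.48 +$533.00 interest = $18,891.48; pay $5,668.00 → $13,223.48
Installment 3: $13,223.48 +$384.00 interest = $13,607.48; pay $4,083.00 → $9,524.48
Installment 4: $9,524.48 +$277.00 interest = $9,801.48; pay $2,941.00 → $6,860.48
Installment 5: $6,860.48 +$199.00 interest = $7,059.48; pay $2,600.00 → $4,459.48
Installment 6: $4,459.48 +$130.00 interest = $4,589.48; pay $2,600.00 → $1,989.48
Installment 7: $1,989.48 +$58.00 interest = $2,047.48; pay $2,047.48 → $0.00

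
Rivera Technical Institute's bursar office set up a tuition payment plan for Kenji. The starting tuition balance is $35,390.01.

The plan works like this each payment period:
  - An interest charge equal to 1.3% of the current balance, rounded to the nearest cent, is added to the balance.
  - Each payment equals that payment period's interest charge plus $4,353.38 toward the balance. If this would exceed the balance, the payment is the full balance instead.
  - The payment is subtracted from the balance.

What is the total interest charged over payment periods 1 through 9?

Payment period 1: opening $35,390.01; interest $460.07 → $35,850.08; payment $4,813.45; balance $31,036.63
Payment period 2: opening $31,036.63; interest $403.48 → $31,440.11; payment $4,756.86; balance $26,683.25
Payment period 3: opening $26,683.25; interest $346.88 → $27,030.13; payment $4,700.26; balance $22,329.87
Payment period 4: opening $22,329.87; interest $290.29 → $22,620.16; payment $4,643.67; balance $17,976.49
Payment period 5: opening $17,976.49; interest $233.69 → $18,210.18; payment $4,587.07; balance $13,623.11
Payment period 6: opening $13,623.11; interest $177.10 → $13,800.21; payment $4,530.48; balance $9,269.73
Payment period 7: opening $9,269.73; interest $120.51 → $9,390.24; payment $4,473.89; balance $4,916.35
Payment period 8: opening $4,916.35; interest $63.91 → $4,980.26; payment $4,417.29; balance $562.97
Payment period 9: opening $562.97; interest $7.32 → $570.29; payment $570.29; balance $0.00
Total interest: $460.07 + $403.48 + $346.88 + $290.29 + $233.69 + $177.10 + $120.51 + $63.91 + $7.32 = $2,103.25

$2,103.25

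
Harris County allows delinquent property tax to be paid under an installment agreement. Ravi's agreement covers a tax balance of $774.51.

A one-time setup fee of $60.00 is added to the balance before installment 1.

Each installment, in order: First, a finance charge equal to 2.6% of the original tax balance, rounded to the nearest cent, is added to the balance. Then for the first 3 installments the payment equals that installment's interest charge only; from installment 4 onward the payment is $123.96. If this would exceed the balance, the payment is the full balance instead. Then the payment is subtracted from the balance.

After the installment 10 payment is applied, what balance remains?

$107.77

Installment 1: $834.51 +$20.14 interest = $854.65; pay $20.14 → $834.51
Installment 2: $834.51 +$20.14 interest = $854.65; pay $20.14 → $834.51
Installment 3: $834.51 +$20.14 interest = $854.65; pay $20.14 → $834.51
Installment 4: $834.51 +$20.14 interest = $854.65; pay $123.96 → $730.69
Installment 5: $730.69 +$20.14 interest = $750.83; pay $123.96 → $626.87
Installment 6: $626.87 +$20.14 interest = $647.01; pay $123.96 → $523.05
Installment 7: $523.05 +$20.14 interest = $543.19; pay $123.96 → $419.23
Installment 8: $419.23 +$20.14 interest = $439.37; pay $123.96 → $315.41
Installment 9: $315.41 +$20.14 interest = $335.55; pay $123.96 → $211.59
Installment 10: $211.59 +$20.14 interest = $231.73; pay $123.96 → $107.77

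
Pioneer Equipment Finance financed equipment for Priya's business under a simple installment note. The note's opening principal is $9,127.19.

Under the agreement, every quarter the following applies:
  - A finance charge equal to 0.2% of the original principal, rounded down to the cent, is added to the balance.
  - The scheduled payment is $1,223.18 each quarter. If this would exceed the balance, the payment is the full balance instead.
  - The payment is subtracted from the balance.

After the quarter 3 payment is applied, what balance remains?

# | Opening | Interest | Payment | End bal
1 | $9,127.19 | $18.25 | $1,223.18 | $7,922.26
2 | $7,922.26 | $18.25 | $1,223.18 | $6,717.33
3 | $6,717.33 | $18.25 | $1,223.18 | $5,512.40

$5,512.40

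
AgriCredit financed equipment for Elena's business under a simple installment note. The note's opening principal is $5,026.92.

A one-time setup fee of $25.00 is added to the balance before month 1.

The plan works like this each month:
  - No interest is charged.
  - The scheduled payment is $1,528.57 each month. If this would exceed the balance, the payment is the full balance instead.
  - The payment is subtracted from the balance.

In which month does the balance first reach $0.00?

Month 1: opening $5,051.92; payment $1,528.57; balance $3,523.35
Month 2: opening $3,523.35; payment $1,528.57; balance $1,994.78
Month 3: opening $1,994.78; payment $1,528.57; balance $466.21
Month 4: opening $466.21; payment $466.21; balance $0.00
Balance reaches $0.00 in month 4.

4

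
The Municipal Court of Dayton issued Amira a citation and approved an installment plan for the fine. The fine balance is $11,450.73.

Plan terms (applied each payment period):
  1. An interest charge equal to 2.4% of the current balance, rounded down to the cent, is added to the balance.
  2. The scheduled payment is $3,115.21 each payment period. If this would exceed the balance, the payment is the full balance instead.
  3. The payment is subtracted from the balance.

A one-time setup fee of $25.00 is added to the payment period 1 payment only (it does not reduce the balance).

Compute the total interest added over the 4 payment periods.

$683.65

Payment period 1: opening $11,450.73; interest $274.81 → $11,725.54; payment $3,115.21 (+ $25.00 fee); balance $8,610.33
Payment period 2: opening $8,610.33; interest $206.64 → $8,816.97; payment $3,115.21; balance $5,701.76
Payment period 3: opening $5,701.76; interest $136.84 → $5,838.60; payment $3,115.21; balance $2,723.39
Payment period 4: opening $2,723.39; interest $65.36 → $2,788.75; payment $2,788.75; balance $0.00
Total interest: $274.81 + $206.64 + $136.84 + $65.36 = $683.65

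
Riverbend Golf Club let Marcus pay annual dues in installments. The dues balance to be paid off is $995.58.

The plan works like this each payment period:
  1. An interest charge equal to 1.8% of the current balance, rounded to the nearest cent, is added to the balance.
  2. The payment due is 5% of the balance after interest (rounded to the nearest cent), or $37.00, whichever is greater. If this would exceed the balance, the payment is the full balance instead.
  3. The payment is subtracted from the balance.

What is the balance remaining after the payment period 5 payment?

$842.22

# | Opening | Interest | Payment | End bal
1 | $995.58 | $17.92 | $50.68 | $962.82
2 | $962.82 | $17.33 | $49.01 | $931.14
3 | $931.14 | $16.76 | $47.40 | $900.50
4 | $900.50 | $16.21 | $45.84 | $870.87
5 | $870.87 | $15.68 | $44.33 | $842.22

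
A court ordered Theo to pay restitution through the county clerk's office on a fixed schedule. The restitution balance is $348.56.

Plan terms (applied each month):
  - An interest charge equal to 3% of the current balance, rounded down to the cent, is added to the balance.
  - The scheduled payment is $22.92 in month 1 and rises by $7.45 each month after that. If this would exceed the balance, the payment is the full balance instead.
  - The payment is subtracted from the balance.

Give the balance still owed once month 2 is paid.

# | Opening | Interest | Payment | End bal
1 | $348.56 | $10.45 | $22.92 | $336.09
2 | $336.09 | $10.08 | $30.37 | $315.80

$315.80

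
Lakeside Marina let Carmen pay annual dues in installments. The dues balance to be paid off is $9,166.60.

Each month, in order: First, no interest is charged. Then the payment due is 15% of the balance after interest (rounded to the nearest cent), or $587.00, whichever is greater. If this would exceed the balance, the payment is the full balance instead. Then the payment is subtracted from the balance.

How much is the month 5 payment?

$717.75

Month 1: opening $9,166.60; payment $1,374.99; balance $7,791.61
Month 2: opening $7,791.61; payment $1,168.74; balance $6,622.87
Month 3: opening $6,622.87; payment $993.43; balance $5,629.44
Month 4: opening $5,629.44; payment $844.42; balance $4,785.02
Month 5: opening $4,785.02; payment $717.75; balance $4,067.27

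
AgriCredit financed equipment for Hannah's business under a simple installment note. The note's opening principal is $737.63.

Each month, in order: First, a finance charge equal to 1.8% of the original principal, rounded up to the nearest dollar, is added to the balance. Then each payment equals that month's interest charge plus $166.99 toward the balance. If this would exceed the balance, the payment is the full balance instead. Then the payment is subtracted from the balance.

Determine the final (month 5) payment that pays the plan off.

Month 1: $737.63 +$14.00 interest = $751.63; pay $180.99 → $570.64
Month 2: $570.64 +$14.00 interest = $584.64; pay $180.99 → $403.65
Month 3: $403.65 +$14.00 interest = $417.65; pay $180.99 → $236.66
Month 4: $236.66 +$14.00 interest = $250.66; pay $180.99 → $69.67
Month 5: $69.67 +$14.00 interest = $83.67; pay $83.67 → $0.00

$83.67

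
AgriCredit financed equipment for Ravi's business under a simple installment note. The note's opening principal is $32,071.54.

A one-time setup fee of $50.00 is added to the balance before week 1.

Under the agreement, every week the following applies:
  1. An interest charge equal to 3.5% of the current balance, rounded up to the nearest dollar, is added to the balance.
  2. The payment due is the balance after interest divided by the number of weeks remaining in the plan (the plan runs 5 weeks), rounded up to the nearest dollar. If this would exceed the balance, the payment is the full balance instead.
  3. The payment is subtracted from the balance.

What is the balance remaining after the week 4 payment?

Week 1: $32,121.54 +$1,125.00 interest = $33,246.54; pay $6,650.00 → $26,596.54
Week 2: $26,596.54 +$931.00 interest = $27,527.54; pay $6,882.00 → $20,645.54
Week 3: $20,645.54 +$723.00 interest = $21,368.54; pay $7,123.00 → $14,245.54
Week 4: $14,245.54 +$499.00 interest = $14,744.54; pay $7,373.00 → $7,371.54

$7,371.54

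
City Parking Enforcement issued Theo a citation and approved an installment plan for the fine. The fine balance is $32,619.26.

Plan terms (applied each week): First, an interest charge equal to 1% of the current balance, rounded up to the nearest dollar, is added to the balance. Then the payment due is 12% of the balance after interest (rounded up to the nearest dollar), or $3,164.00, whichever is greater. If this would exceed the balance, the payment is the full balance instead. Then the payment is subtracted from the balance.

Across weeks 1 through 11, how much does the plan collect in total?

Week 1: $32,619.26 +$327.00 interest = $32,946.26; pay $3,954.00 → $28,992.26
Week 2: $28,992.26 +$290.00 interest = $29,282.26; pay $3,514.00 → $25,768.26
Week 3: $25,768.26 +$258.00 interest = $26,026.26; pay $3,164.00 → $22,862.26
Week 4: $22,862.26 +$229.00 interest = $23,091.26; pay $3,164.00 → $19,927.26
Week 5: $19,927.26 +$200.00 interest = $20,127.26; pay $3,164.00 → $16,963.26
Week 6: $16,963.26 +$170.00 interest = $17,133.26; pay $3,164.00 → $13,969.26
Week 7: $13,969.26 +$140.00 interest = $14,109.26; pay $3,164.00 → $10,945.26
Week 8: $10,945.26 +$110.00 interest = $11,055.26; pay $3,164.00 → $7,891.26
Week 9: $7,891.26 +$79.00 interest = $7,970.26; pay $3,164.00 → $4,806.26
Week 10: $4,806.26 +$49.00 interest = $4,855.26; pay $3,164.00 → $1,691.26
Week 11: $1,691.26 +$17.00 interest = $1,708.26; pay $1,708.26 → $0.00
Total paid: $34,488.26

$34,488.26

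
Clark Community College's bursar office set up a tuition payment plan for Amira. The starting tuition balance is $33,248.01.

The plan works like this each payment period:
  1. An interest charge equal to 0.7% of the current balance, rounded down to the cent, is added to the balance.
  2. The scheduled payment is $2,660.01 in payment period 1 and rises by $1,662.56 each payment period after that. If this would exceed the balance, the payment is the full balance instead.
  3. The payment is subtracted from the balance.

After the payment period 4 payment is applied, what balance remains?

# | Opening | Interest | Payment | End bal
1 | $33,248.01 | $232.73 | $2,660.01 | $30,820.73
2 | $30,820.73 | $215.74 | $4,322.57 | $26,713.90
3 | $26,713.90 | $186.99 | $5,985.13 | $20,915.76
4 | $20,915.76 | $146.41 | $7,647.69 | $13,414.48

$13,414.48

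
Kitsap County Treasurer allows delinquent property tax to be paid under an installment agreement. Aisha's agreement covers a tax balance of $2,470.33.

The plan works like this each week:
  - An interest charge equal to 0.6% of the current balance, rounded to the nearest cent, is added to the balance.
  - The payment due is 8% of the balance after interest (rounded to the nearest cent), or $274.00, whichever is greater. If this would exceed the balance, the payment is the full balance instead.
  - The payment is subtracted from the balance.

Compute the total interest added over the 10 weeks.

Week 1: opening $2,470.33; interest $14.82 → $2,485.15; payment $274.00; balance $2,211.15
Week 2: opening $2,211.15; interest $13.27 → $2,224.42; payment $274.00; balance $1,950.42
Week 3: opening $1,950.42; interest $11.70 → $1,962.12; payment $274.00; balance $1,688.12
Week 4: opening $1,688.12; interest $10.13 → $1,698.25; payment $274.00; balance $1,424.25
Week 5: opening $1,424.25; interest $8.55 → $1,432.80; payment $274.00; balance $1,158.80
Week 6: opening $1,158.80; interest $6.95 → $1,165.75; payment $274.00; balance $891.75
Week 7: opening $891.75; interest $5.35 → $897.10; payment $274.00; balance $623.10
Week 8: opening $623.10; interest $3.74 → $626.84; payment $274.00; balance $352.84
Week 9: opening $352.84; interest $2.12 → $354.96; payment $274.00; balance $80.96
Week 10: opening $80.96; interest $0.49 → $81.45; payment $81.45; balance $0.00
Total interest: $14.82 + $13.27 + $11.70 + $10.13 + $8.55 + $6.95 + $5.35 + $3.74 + $2.12 + $0.49 = $77.12

$77.12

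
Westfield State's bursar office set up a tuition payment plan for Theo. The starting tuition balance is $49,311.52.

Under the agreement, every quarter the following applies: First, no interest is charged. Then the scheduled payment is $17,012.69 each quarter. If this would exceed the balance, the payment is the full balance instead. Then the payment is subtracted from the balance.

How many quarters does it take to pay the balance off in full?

# | Opening | Payment | End bal
1 | $49,311.52 | $17,012.69 | $32,298.83
2 | $32,298.83 | $17,012.69 | $15,286.14
3 | $15,286.14 | $15,286.14 | $0.00
Balance reaches $0.00 in quarter 3.

3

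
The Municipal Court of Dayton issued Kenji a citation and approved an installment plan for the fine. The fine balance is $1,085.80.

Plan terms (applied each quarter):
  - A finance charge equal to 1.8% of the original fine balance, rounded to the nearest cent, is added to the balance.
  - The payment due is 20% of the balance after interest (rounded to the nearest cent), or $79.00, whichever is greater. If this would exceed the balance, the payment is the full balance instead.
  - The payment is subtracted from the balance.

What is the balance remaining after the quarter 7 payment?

$282.84

# | Opening | Interest | Payment | End bal
1 | $1,085.80 | $19.54 | $221.07 | $884.27
2 | $884.27 | $19.54 | $180.76 | $723.05
3 | $723.05 | $19.54 | $148.52 | $594.07
4 | $594.07 | $19.54 | $122.72 | $490.89
5 | $490.89 | $19.54 | $102.09 | $408.34
6 | $408.34 | $19.54 | $85.58 | $342.30
7 | $342.30 | $19.54 | $79.00 | $282.84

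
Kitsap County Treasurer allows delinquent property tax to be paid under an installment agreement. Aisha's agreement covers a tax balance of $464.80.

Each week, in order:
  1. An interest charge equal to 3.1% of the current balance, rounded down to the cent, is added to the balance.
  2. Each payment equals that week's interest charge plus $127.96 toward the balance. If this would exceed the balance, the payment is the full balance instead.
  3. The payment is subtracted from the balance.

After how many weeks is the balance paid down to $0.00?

4

Week 1: opening $464.80; interest $14.40 → $479.20; payment $142.36; balance $336.84
Week 2: opening $336.84; interest $10.44 → $347.28; payment $138.40; balance $208.88
Week 3: opening $208.88; interest $6.47 → $215.35; payment $134.43; balance $80.92
Week 4: opening $80.92; interest $2.50 → $83.42; payment $83.42; balance $0.00
Balance reaches $0.00 in week 4.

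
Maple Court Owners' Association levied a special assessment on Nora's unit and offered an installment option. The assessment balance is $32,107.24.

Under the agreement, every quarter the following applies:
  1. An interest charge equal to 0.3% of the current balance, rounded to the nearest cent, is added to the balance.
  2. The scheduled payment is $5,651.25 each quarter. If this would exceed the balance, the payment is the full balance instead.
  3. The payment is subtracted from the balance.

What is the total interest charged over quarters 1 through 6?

$326.96

Quarter 1: opening $32,107.24; interest $96.32 → $32,203.56; payment $5,651.25; balance $26,552.31
Quarter 2: opening $26,552.31; interest $79.66 → $26,631.97; payment $5,651.25; balance $20,980.72
Quarter 3: opening $20,980.72; interest $62.94 → $21,043.66; payment $5,651.25; balance $15,392.41
Quarter 4: opening $15,392.41; interest $46.18 → $15,438.59; payment $5,651.25; balance $9,787.34
Quarter 5: opening $9,787.34; interest $29.36 → $9,816.70; payment $5,651.25; balance $4,165.45
Quarter 6: opening $4,165.45; interest $12.50 → $4,177.95; payment $4,177.95; balance $0.00
Total interest: $96.32 + $79.66 + $62.94 + $46.18 + $29.36 + $12.50 = $326.96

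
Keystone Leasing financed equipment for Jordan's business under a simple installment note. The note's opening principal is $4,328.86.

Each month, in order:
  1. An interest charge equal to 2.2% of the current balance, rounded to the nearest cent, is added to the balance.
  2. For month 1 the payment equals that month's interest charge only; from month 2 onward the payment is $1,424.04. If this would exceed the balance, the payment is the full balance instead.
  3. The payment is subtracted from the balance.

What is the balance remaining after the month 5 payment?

$0.00

# | Opening | Interest | Payment | End bal
1 | $4,328.86 | $95.23 | $95.23 | $4,328.86
2 | $4,328.86 | $95.23 | $1,424.04 | $3,000.05
3 | $3,000.05 | $66.00 | $1,424.04 | $1,642.01
4 | $1,642.01 | $36.12 | $1,424.04 | $254.09
5 | $254.09 | $5.59 | $259.68 | $0.00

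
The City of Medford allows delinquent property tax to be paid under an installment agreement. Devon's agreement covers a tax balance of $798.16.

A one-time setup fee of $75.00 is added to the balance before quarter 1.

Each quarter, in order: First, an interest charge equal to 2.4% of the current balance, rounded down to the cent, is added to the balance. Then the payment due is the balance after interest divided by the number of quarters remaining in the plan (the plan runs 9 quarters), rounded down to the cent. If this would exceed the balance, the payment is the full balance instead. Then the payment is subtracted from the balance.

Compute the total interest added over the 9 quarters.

$111.74

Quarter 1: opening $873.16; interest $20.95 → $894.11; payment $99.34; balance $794.77
Quarter 2: opening $794.77; interest $19.07 → $813.84; payment $101.73; balance $712.11
Quarter 3: opening $712.11; interest $17.09 → $729.20; payment $104.17; balance $625.03
Quarter 4: opening $625.03; interest $15.00 → $640.03; payment $106.67; balance $533.36
Quarter 5: opening $533.36; interest $12.80 → $546.16; payment $109.23; balance $436.93
Quarter 6: opening $436.93; interest $10.48 → $447.41; payment $111.85; balance $335.56
Quarter 7: opening $335.56; interest $8.05 → $343.61; payment $114.53; balance $229.08
Quarter 8: opening $229.08; interest $5.49 → $234.57; payment $117.28; balance $117.29
Quarter 9: opening $117.29; interest $2.81 → $120.10; payment $120.10; balance $0.00
Total interest: $20.95 + $19.07 + $17.09 + $15.00 + $12.80 + $10.48 + $8.05 + $5.49 + $2.81 = $111.74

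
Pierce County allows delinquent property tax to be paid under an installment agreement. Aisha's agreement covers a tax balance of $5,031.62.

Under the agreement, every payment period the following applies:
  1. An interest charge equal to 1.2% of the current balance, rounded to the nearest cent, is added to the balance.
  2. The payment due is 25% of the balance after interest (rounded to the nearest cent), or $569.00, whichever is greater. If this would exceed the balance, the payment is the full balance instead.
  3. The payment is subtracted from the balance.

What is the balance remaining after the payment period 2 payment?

$2,898.62

Payment period 1: $5,031.62 +$60.38 interest = $5,092.00; pay $1,273.00 → $3,819.00
Payment period 2: $3,819.00 +$45.83 interest = $3,864.83; pay $966.21 → $2,898.62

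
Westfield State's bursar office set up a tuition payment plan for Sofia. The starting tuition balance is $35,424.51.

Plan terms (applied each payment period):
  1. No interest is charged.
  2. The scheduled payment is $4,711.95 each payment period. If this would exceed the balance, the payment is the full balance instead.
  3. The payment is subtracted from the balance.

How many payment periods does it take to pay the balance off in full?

8

# | Opening | Payment | End bal
1 | $35,424.51 | $4,711.95 | $30,712.56
2 | $30,712.56 | $4,711.95 | $26,000.61
3 | $26,000.61 | $4,711.95 | $21,288.66
4 | $21,288.66 | $4,711.95 | $16,576.71
5 | $16,576.71 | $4,711.95 | $11,864.76
6 | $11,864.76 | $4,711.95 | $7,152.81
7 | $7,152.81 | $4,711.95 | $2,440.86
8 | $2,440.86 | $2,440.86 | $0.00
Balance reaches $0.00 in payment period 8.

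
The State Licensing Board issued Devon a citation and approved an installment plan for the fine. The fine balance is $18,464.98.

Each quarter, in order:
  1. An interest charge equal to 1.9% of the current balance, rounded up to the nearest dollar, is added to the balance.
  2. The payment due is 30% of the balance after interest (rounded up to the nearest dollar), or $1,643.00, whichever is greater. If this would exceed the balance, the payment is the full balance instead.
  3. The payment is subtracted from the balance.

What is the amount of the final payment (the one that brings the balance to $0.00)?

Quarter 1: $18,464.98 +$351.00 interest = $18,815.98; pay $5,645.00 → $13,170.98
Quarter 2: $13,170.98 +$251.00 interest = $13,421.98; pay $4,027.00 → $9,394.98
Quarter 3: $9,394.98 +$179.00 interest = $9,573.98; pay $2,873.00 → $6,700.98
Quarter 4: $6,700.98 +$128.00 interest = $6,828.98; pay $2,049.00 → $4,779.98
Quarter 5: $4,779.98 +$91.00 interest = $4,870.98; pay $1,643.00 → $3,227.98
Quarter 6: $3,227.98 +$62.00 interest = $3,289.98; pay $1,643.00 → $1,646.98
Quarter 7: $1,646.98 +$32.00 interest = $1,678.98; pay $1,643.00 → $35.98
Quarter 8: $35.98 +$1.00 interest = $36.98; pay $36.98 → $0.00

$36.98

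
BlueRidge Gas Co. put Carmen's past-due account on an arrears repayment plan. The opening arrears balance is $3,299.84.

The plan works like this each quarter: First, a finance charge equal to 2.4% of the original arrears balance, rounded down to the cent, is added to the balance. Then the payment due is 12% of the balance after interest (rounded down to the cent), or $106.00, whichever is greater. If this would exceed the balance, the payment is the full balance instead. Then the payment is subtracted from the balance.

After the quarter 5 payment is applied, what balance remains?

Quarter 1: opening $3,299.84; interest $79.19 → $3,379.03; payment $405.48; balance $2,973.55
Quarter 2: opening $2,973.55; interest $79.19 → $3,052.74; payment $366.32; balance $2,686.42
Quarter 3: opening $2,686.42; interest $79.19 → $2,765.61; payment $331.87; balance $2,433.74
Quarter 4: opening $2,433.74; interest $79.19 → $2,512.93; payment $301.55; balance $2,211.38
Quarter 5: opening $2,211.38; interest $79.19 → $2,290.57; payment $274.86; balance $2,015.71

$2,015.71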